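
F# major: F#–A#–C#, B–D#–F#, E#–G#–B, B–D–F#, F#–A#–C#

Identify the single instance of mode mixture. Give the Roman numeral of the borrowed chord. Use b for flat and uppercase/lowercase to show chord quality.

iv

In F# major the diatonic chords are F#, G#m, A#m, B, C#, D#m, E#dim. Of the given chords, F#–A#–C# = F#, B–D#–F# = B and E#–G#–B = E#dim are diatonic. B–D–F# doesn't fit — on degree 4 F# major would have B (IV). Bm is the degree-4 chord of F# minor, so it is the borrowed iv.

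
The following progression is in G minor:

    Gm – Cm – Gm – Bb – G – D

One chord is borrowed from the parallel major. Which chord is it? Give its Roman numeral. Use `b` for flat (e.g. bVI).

I

G minor has the diatonic set Gm, Adim, Bb, Cm, D, Eb, F (with V from harmonic minor). Gm, Cm, Bb and D all belong to that set. But G (G–B–D) is foreign: the diatonic i on degree 1 is Gm, whereas G comes from G major. It is labeled I.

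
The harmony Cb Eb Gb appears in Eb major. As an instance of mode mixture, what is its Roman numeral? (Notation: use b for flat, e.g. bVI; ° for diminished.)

bVI

The root Cb is the lowered 6th scale degree — diatonically Eb major has C there. Cb–Eb–Gb is a major chord — the form found in Eb minor, not the diatonic vi (Cm). Borrowed into Eb major it is written bVI.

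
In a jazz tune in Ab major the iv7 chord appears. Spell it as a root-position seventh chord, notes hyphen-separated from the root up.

Db-Fb-Ab-Cb

iv7 is built on scale degree 4, which is Db in both Ab major and its parallel. In Ab minor the chord on Db is Db–Fb–Ab–Cb.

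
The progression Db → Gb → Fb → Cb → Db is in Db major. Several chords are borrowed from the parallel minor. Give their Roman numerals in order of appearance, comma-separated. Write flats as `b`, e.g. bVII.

In Db major the diatonic chords are Db, Ebm, Fm, Gb, Ab, Bbm, Cdim. Of the given chords, Db and Gb are diatonic. Fb (Fb–Ab–Cb) is not: scale degree 3 in Db major carries Fm (iii). In Db minor the chord on that degree is Fb, so here it functions as bIII, borrowed from the parallel minor. But Cb (Cb–Eb–Gb) is foreign: the diatonic vii° on degree 7 is Cdim, whereas Cb comes from Db minor. It is labeled bVII.

bIII, bVII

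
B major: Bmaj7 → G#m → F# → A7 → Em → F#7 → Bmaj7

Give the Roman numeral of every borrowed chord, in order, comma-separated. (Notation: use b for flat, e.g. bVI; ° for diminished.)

bVII7, iv

In B major the diatonic chords are B, C#m, D#m, E, F#, G#m, A#dim. Of the given chords, Bmaj7, G#m, F# and F#7 are diatonic. But A7 (A–C#–E–G) is foreign: the diatonic vii° on degree 7 is A#dim, whereas A7 comes from B minor. It is labeled bVII7. Em (E–G–B) doesn't fit — on degree 4 B major would have E (IV). Em is the degree-4 chord of B minor, so it is the borrowed iv.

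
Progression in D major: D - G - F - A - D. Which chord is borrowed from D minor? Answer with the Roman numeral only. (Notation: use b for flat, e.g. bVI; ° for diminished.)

bIII

In D major the diatonic chords are D, Em, F#m, G, A, Bm, C#dim. D, G and A all belong to that set. F (F–A–C) doesn't fit — on degree 3 D major would have F#m (iii). F is the degree-3 chord of D minor, so it is the borrowed bIII.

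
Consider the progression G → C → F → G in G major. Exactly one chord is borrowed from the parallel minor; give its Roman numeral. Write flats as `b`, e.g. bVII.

In G major the diatonic chords are G, Am, Bm, C, D, Em, F#dim. G and C are both diatonic. F (F–A–C) doesn't fit — on degree 7 G major would have F#dim (vii°). F is the degree-7 chord of G minor, so it is the borrowed bVII.

bVII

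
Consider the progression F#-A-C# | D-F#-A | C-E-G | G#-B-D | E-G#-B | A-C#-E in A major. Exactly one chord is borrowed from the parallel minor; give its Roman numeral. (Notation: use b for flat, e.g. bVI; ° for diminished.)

The diatonic triads in A major are A, Bm, C#m, D, E, F#m, G#dim. Of the given chords, F#–A–C# = F#m, D–F#–A = D, G#–B–D = G#dim, E–G#–B = E and A–C#–E = A are diatonic. C–E–G is not: scale degree 3 in A major carries C#m (iii). In A minor the chord on that degree is C, so here it functions as bIII, borrowed from the parallel minor.

bIII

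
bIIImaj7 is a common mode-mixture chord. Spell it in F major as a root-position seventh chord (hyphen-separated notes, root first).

Ab-C-Eb-G

The root of bIIImaj7 is the lowered 3rd degree: A becomes Ab. In F minor the chord on Ab is Ab–C–Eb–G.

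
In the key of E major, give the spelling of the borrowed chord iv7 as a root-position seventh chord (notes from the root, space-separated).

A C E G

iv7 is built on scale degree 4, which is A in both E major and its parallel. Stacking thirds in E minor on A gives A–C–E–G.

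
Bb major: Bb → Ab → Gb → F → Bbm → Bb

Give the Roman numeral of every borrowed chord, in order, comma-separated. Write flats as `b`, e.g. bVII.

bVII, bVI, i

The diatonic triads in Bb major are Bb, Cm, Dm, Eb, F, Gm, Adim. Bb and F are both diatonic. Ab (Ab–C–Eb) is not: scale degree 7 in Bb major carries Adim (vii°). In Bb minor the chord on that degree is Ab, so here it functions as bVII, borrowed from the parallel minor. Gb (Gb–Bb–Db) is not: scale degree 6 in Bb major carries Gm (vi). In Bb minor the chord on that degree is Gb, so here it functions as bVI, borrowed from the parallel minor. Bbm (Bb–Db–F) doesn't fit — on degree 1 Bb major would have Bb (I). Bbm is the degree-1 chord of Bb minor, so it is the borrowed i.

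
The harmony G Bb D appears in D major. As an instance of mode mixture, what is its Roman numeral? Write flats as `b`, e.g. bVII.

The root G is the diatonic 4th degree of D major; the borrowing shows in the chord quality. The diatonic chord on degree 4 would be G (IV), but G–Bb–D is the minor chord from D minor. As a borrowed chord it is labeled iv.

iv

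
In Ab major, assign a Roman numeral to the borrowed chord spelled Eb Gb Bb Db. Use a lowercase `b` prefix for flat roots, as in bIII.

Eb is scale degree 5 in Ab major. Diatonically Ab major has Eb (V) on that degree; Eb–Gb–Bb–Db is instead the minor-seventh chord native to Ab minor, so it takes the label v7.

v7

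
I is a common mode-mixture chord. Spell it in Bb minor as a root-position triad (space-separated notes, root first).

The root, Bb, is scale degree 1 — the same note in Bb minor and Bb major; only the chord quality changes. Stacking thirds in Bb major on Bb gives Bb–D–F.

Bb D F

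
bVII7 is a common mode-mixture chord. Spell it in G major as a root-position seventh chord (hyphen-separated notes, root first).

Scale degree 7 in G major is F#. bVII7 uses the lowered form, F, taken from G minor. In G minor the chord on F is F–A–C–Eb.

F-A-C-Eb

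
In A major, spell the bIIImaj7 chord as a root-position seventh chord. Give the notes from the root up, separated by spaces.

Scale degree 3 in A major is C#. bIIImaj7 uses the lowered form, C, taken from A minor. In A minor the chord on C is C–E–G–B.

C E G B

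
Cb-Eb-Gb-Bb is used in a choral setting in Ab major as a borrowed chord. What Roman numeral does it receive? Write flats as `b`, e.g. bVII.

Cb is the lowered form of scale degree 3 in Ab major (the diatonic degree 3 is C). The diatonic chord on degree 3 would be Cm (iii), but Cb–Eb–Gb–Bb is the major-seventh chord from Ab minor. As a borrowed chord it is labeled bIIImaj7.

bIIImaj7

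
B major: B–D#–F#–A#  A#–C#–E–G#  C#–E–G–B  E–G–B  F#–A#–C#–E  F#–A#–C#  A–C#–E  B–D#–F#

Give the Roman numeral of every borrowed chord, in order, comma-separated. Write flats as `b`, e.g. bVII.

In B major the diatonic chords are B, C#m, D#m, E, F#, G#m, A#dim. B–D#–F#–A# = Bmaj7, A#–C#–E–G# = A#m7b5, F#–A#–C#–E = F#7, F#–A#–C# = F# and B–D#–F# = B are all diatonic. But C#–E–G–B is foreign: the diatonic ii on degree 2 is C#m, whereas C#m7b5 comes from B minor. It is labeled iiø7. E–G–B is not: scale degree 4 in B major carries E (IV). In B minor the chord on that degree is Em, so here it functions as iv, borrowed from the parallel minor. A–C#–E doesn't fit — on degree 7 B major would have A#dim (vii°). A is the degree-7 chord of B minor, so it is the borrowed bVII.

iiø7, iv, bVII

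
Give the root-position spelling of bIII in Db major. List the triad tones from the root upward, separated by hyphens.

Fb-Ab-Cb

Scale degree 3 in Db major is F. bIII uses the lowered form, Fb, taken from Db minor. In Db minor the chord on Fb is Fb–Ab–Cb.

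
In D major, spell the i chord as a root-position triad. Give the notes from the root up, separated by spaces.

The root, D, is scale degree 1 — the same note in D major and D minor; only the chord quality changes. Building the minor chord from the parallel minor on D: D–F–A.

D F A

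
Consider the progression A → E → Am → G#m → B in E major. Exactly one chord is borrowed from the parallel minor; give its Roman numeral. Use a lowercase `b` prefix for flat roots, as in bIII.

The diatonic triads in E major are E, F#m, G#m, A, B, C#m, D#dim. A, E, G#m and B all belong to that set. Am (A–C–E) is not: scale degree 4 in E major carries A (IV). In E minor the chord on that degree is Am, so here it functions as iv, borrowed from the parallel minor.

iv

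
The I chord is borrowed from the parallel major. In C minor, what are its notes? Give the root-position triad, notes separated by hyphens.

C-E-G

I is built on scale degree 1, which is C in both C minor and its parallel. In C major the chord on C is C–E–G.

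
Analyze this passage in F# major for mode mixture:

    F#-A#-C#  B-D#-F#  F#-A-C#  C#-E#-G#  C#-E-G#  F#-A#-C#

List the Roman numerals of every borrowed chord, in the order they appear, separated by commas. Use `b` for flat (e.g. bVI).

F# major has the diatonic set F#, G#m, A#m, B, C#, D#m, E#dim. Of the given chords, F#–A#–C# = F#, B–D#–F# = B and C#–E#–G# = C# are diatonic. But F#–A–C# is foreign: the diatonic I on degree 1 is F#, whereas F#m comes from F# minor. It is labeled i. C#–E–G# is not: scale degree 5 in F# major carries C# (V). In F# minor the chord on that degree is C#m, so here it functions as v, borrowed from the parallel minor.

i, v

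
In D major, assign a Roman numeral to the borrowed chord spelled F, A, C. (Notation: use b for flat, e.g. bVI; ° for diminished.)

bIII

In D major scale degree 3 is F#; F is its lowered form, from D minor. The diatonic chord on degree 3 would be F#m (iii), but F–A–C is the major chord from D minor. As a borrowed chord it is labeled bIII.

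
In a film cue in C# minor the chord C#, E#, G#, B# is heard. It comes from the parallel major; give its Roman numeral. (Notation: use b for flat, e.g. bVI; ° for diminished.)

The root C# is the diatonic 1st degree of C# minor; the borrowing shows in the chord quality. C#–E#–G#–B# is a major-seventh chord — the form found in C# major, not the diatonic i (C#m). Borrowed into C# minor it is written Imaj7.

Imaj7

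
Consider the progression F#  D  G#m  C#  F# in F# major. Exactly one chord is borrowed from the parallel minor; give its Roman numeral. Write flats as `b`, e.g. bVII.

F# major has the diatonic set F#, G#m, A#m, B, C#, D#m, E#dim. F#, G#m and C# all belong to that set. D (D–F#–A) doesn't fit — on degree 6 F# major would have D#m (vi). D is the degree-6 chord of F# minor, so it is the borrowed bVI.

bVI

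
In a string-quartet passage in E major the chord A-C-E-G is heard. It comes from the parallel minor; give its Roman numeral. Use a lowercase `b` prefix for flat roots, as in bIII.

A is scale degree 4 in E major. The diatonic chord on degree 4 would be A (IV), but A–C–E–G is the minor-seventh chord from E minor. As a borrowed chord it is labeled iv7.

iv7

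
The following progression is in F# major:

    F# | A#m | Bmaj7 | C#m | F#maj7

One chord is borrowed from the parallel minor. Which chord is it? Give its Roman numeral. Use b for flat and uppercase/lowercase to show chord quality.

The diatonic triads in F# major are F#, G#m, A#m, B, C#, D#m, E#dim. F#, A#m, Bmaj7 and F#maj7 are all diatonic. But C#m (C#–E–G#) is foreign: the diatonic V on degree 5 is C#, whereas C#m comes from F# minor. It is labeled v.

v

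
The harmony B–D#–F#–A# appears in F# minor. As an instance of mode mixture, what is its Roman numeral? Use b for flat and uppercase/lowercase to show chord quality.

IVmaj7

The root B is the diatonic 4th degree of F# minor; the borrowing shows in the chord quality. B–D#–F#–A# is a major-seventh chord — the form found in F# major, not the diatonic iv (Bm). Borrowed into F# minor it is written IVmaj7.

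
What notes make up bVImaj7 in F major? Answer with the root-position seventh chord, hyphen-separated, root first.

Db-F-Ab-C

Scale degree 6 in F major is D. bVImaj7 uses the lowered form, Db, taken from F minor. Building the major-seventh chord from the parallel minor on Db: Db–F–Ab–C.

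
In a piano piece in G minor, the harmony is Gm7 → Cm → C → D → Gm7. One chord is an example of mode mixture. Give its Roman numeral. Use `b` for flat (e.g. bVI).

IV

The diatonic triads in G minor (with V from harmonic minor) are Gm, Adim, Bb, Cm, D, Eb, F. Of the given chords, Gm7, Cm and D are diatonic. C (C–E–G) doesn't fit — on degree 4 G minor would have Cm (iv). C is the degree-4 chord of G major, so it is the borrowed IV.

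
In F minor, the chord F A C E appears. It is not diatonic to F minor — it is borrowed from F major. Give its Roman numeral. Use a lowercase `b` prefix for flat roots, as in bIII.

F is scale degree 1 in F minor. Diatonically F minor has Fm (i) on that degree; F–A–C–E is instead the major-seventh chord native to F major, so it takes the label Imaj7.

Imaj7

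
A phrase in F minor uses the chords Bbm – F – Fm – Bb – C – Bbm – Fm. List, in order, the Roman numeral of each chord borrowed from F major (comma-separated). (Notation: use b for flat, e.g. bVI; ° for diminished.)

In F minor (with V from harmonic minor) the diatonic chords are Fm, Gdim, Ab, Bbm, C, Db, Eb. Bbm, Fm and C all belong to that set. F (F–A–C) is not: scale degree 1 in F minor carries Fm (i). In F major the chord on that degree is F, so here it functions as I, borrowed from the parallel major. Bb (Bb–D–F) doesn't fit — on degree 4 F minor would have Bbm (iv). Bb is the degree-4 chord of F major, so it is the borrowed IV.

I, IV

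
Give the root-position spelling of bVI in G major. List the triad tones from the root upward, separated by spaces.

The root of bVI is the lowered 6th degree: E becomes Eb. In G minor the chord on Eb is Eb–G–Bb.

Eb G Bb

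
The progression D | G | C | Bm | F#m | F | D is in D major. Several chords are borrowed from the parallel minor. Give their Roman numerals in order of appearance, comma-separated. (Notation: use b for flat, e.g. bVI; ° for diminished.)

The diatonic triads in D major are D, Em, F#m, G, A, Bm, C#dim. Of the given chords, D, G, Bm and F#m are diatonic. C (C–E–G) doesn't fit — on degree 7 D major would have C#dim (vii°). C is the degree-7 chord of D minor, so it is the borrowed bVII. But F (F–A–C) is foreign: the diatonic iii on degree 3 is F#m, whereas F comes from D minor. It is labeled bIII.

bVII, bIII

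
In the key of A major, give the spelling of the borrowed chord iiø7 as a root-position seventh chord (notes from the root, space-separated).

B D F A

The root, B, is scale degree 2 — the same note in A major and A minor; only the chord quality changes. In A minor the chord on B is B–D–F–A.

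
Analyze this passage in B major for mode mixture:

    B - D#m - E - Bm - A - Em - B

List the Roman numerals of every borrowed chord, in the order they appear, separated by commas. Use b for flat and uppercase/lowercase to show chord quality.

i, bVII, iv

The diatonic triads in B major are B, C#m, D#m, E, F#, G#m, A#dim. B, D#m and E are all diatonic. Bm (B–D–F#) doesn't fit — on degree 1 B major would have B (I). Bm is the degree-1 chord of B minor, so it is the borrowed i. A (A–C#–E) doesn't fit — on degree 7 B major would have A#dim (vii°). A is the degree-7 chord of B minor, so it is the borrowed bVII. But Em (E–G–B) is foreign: the diatonic IV on degree 4 is E, whereas Em comes from B minor. It is labeled iv.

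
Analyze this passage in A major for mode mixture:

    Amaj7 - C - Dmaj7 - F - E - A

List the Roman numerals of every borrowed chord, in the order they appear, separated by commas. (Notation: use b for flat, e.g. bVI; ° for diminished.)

bIII, bVI

In A major the diatonic chords are A, Bm, C#m, D, E, F#m, G#dim. Of the given chords, Amaj7, Dmaj7, E and A are diatonic. C (C–E–G) doesn't fit — on degree 3 A major would have C#m (iii). C is the degree-3 chord of A minor, so it is the borrowed bIII. F (F–A–C) doesn't fit — on degree 6 A major would have F#m (vi). F is the degree-6 chord of A minor, so it is the borrowed bVI.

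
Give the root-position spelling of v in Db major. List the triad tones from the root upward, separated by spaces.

Ab Cb Eb

The root, Ab, is scale degree 5 — the same note in Db major and Db minor; only the chord quality changes. Building the minor chord from the parallel minor on Ab: Ab–Cb–Eb.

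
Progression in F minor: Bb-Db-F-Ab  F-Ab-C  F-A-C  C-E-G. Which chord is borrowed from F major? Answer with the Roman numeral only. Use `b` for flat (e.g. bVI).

In F minor (with V from harmonic minor) the diatonic chords are Fm, Gdim, Ab, Bbm, C, Db, Eb. Bb–Db–F–Ab = Bbm7, F–Ab–C = Fm and C–E–G = C are all diatonic. F–A–C doesn't fit — on degree 1 F minor would have Fm (i). F is the degree-1 chord of F major, so it is the borrowed I.

I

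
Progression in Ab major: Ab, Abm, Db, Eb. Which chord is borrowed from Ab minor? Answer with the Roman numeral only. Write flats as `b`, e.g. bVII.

i

In Ab major the diatonic chords are Ab, Bbm, Cm, Db, Eb, Fm, Gdim. Of the given chords, Ab, Db and Eb are diatonic. Abm (Ab–Cb–Eb) doesn't fit — on degree 1 Ab major would have Ab (I). Abm is the degree-1 chord of Ab minor, so it is the borrowed i.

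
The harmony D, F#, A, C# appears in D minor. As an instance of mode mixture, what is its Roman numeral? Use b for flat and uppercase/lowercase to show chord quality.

D is scale degree 1 in D minor. Diatonically D minor has Dm (i) on that degree; D–F#–A–C# is instead the major-seventh chord native to D major, so it takes the label Imaj7.

Imaj7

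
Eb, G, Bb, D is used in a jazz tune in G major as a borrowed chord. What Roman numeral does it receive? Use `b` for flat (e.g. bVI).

Eb is the lowered form of scale degree 6 in G major (the diatonic degree 6 is E). The diatonic chord on degree 6 would be Em (vi), but Eb–G–Bb–D is the major-seventh chord from G minor. As a borrowed chord it is labeled bVImaj7.

bVImaj7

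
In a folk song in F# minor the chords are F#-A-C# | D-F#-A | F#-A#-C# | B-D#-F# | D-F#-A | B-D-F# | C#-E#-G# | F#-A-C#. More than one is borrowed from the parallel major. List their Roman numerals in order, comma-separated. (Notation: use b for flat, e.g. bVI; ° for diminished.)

F# minor has the diatonic set F#m, G#dim, A, Bm, C#, D, E (with V from harmonic minor). F#–A–C# = F#m, D–F#–A = D, B–D–F# = Bm and C#–E#–G# = C# all belong to that set. F#–A#–C# doesn't fit — on degree 1 F# minor would have F#m (i). F# is the degree-1 chord of F# major, so it is the borrowed I. But B–D#–F# is foreign: the diatonic iv on degree 4 is Bm, whereas B comes from F# major. It is labeled IV.

I, IV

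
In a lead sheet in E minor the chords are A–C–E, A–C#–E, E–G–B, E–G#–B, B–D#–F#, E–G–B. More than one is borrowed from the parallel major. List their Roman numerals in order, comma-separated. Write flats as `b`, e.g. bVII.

IV, I

The diatonic triads in E minor (with V from harmonic minor) are Em, F#dim, G, Am, B, C, D. Of the given chords, A–C–E = Am, E–G–B = Em and B–D#–F# = B are diatonic. A–C#–E is not: scale degree 4 in E minor carries Am (iv). In E major the chord on that degree is A, so here it functions as IV, borrowed from the parallel major. E–G#–B is not: scale degree 1 in E minor carries Em (i). In E major the chord on that degree is E, so here it functions as I, borrowed from the parallel major.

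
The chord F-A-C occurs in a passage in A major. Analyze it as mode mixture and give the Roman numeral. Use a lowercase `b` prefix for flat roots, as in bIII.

bVI

In A major scale degree 6 is F#; F is its lowered form, from A minor. Diatonically A major has F#m (vi) on that degree; F–A–C is instead the major chord native to A minor, so it takes the label bVI.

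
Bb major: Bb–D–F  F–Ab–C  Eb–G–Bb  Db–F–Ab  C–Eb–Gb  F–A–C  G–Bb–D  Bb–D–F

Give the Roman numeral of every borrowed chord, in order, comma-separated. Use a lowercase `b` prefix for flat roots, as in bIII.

The diatonic triads in Bb major are Bb, Cm, Dm, Eb, F, Gm, Adim. Of the given chords, Bb–D–F = Bb, Eb–G–Bb = Eb, F–A–C = F and G–Bb–D = Gm are diatonic. But F–Ab–C is foreign: the diatonic V on degree 5 is F, whereas Fm comes from Bb minor. It is labeled v. Db–F–Ab is not: scale degree 3 in Bb major carries Dm (iii). In Bb minor the chord on that degree is Db, so here it functions as bIII, borrowed from the parallel minor. C–Eb–Gb is not: scale degree 2 in Bb major carries Cm (ii). In Bb minor the chord on that degree is Cdim, so here it functions as ii°, borrowed from the parallel minor.

v, bIII, ii°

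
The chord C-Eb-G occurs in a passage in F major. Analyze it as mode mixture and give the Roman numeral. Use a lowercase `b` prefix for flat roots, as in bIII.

v

C is scale degree 5 in F major. C–Eb–G is a minor chord — the form found in F minor, not the diatonic V (C). Borrowed into F major it is written v.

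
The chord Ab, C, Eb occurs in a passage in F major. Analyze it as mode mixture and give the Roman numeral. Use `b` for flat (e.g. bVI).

bIII

In F major scale degree 3 is A; Ab is its lowered form, from F minor. Diatonically F major has Am (iii) on that degree; Ab–C–Eb is instead the major chord native to F minor, so it takes the label bIII.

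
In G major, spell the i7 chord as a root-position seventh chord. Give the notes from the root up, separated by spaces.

i7 is built on scale degree 1, which is G in both G major and its parallel. Stacking thirds in G minor on G gives G–Bb–D–F.

G Bb D F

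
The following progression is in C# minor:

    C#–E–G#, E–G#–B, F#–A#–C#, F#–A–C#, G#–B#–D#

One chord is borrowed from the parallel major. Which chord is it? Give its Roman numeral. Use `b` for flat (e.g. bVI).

IV

The diatonic triads in C# minor (with V from harmonic minor) are C#m, D#dim, E, F#m, G#, A, B. C#–E–G# = C#m, E–G#–B = E, F#–A–C# = F#m and G#–B#–D# = G# are all diatonic. F#–A#–C# doesn't fit — on degree 4 C# minor would have F#m (iv). F# is the degree-4 chord of C# major, so it is the borrowed IV.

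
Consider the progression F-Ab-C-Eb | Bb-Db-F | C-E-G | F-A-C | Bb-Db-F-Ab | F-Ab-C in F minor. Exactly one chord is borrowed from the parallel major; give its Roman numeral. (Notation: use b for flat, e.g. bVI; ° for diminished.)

I

The diatonic triads in F minor (with V from harmonic minor) are Fm, Gdim, Ab, Bbm, C, Db, Eb. Of the given chords, F–Ab–C–Eb = Fm7, Bb–Db–F = Bbm, C–E–G = C, Bb–Db–F–Ab = Bbm7 and F–Ab–C = Fm are diatonic. F–A–C is not: scale degree 1 in F minor carries Fm (i). In F major the chord on that degree is F, so here it functions as I, borrowed from the parallel major.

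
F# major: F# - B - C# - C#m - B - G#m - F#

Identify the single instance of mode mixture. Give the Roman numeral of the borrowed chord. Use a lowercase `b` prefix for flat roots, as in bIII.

In F# major the diatonic chords are F#, G#m, A#m, B, C#, D#m, E#dim. Of the given chords, F#, B, C# and G#m are diatonic. C#m (C#–E–G#) is not: scale degree 5 in F# major carries C# (V). In F# minor the chord on that degree is C#m, so here it functions as v, borrowed from the parallel minor.

v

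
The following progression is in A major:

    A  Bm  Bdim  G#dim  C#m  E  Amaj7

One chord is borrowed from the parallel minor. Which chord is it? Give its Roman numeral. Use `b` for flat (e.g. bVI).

ii°

In A major the diatonic chords are A, Bm, C#m, D, E, F#m, G#dim. A, Bm, G#dim, C#m, E and Amaj7 are all diatonic. Bdim (B–D–F) doesn't fit — on degree 2 A major would have Bm (ii). Bdim is the degree-2 chord of A minor, so it is the borrowed ii°.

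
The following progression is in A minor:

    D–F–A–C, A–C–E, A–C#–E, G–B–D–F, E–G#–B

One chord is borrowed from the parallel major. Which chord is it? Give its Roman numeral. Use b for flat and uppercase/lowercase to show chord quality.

I

A minor has the diatonic set Am, Bdim, C, Dm, E, F, G (with V from harmonic minor). D–F–A–C = Dm7, A–C–E = Am, G–B–D–F = G7 and E–G#–B = E all belong to that set. But A–C#–E is foreign: the diatonic i on degree 1 is Am, whereas A comes from A major. It is labeled I.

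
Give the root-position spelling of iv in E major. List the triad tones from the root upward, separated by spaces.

A C E

iv is built on scale degree 4, which is A in both E major and its parallel. Building the minor chord from the parallel minor on A: A–C–E.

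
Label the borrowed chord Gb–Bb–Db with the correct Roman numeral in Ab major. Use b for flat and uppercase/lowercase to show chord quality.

Gb is the lowered form of scale degree 7 in Ab major (the diatonic degree 7 is G). The diatonic chord on degree 7 would be Gdim (vii°), but Gb–Bb–Db is the major chord from Ab minor. As a borrowed chord it is labeled bVII.

bVII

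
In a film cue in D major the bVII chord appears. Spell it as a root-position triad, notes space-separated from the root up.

bVII is built on the lowered scale degree 7. In D major degree 7 is C#; lowered it becomes C. Stacking thirds in D minor on C gives C–E–G.

C E G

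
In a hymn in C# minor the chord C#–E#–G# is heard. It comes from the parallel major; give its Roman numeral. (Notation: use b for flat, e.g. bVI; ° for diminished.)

C# is scale degree 1 in C# minor. C#–E#–G# is a major chord — the form found in C# major, not the diatonic i (C#m). Borrowed into C# minor it is written I.

I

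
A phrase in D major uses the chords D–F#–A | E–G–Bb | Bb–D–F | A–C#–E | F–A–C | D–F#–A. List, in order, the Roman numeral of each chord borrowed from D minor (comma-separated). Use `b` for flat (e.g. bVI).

ii°, bVI, bIII

In D major the diatonic chords are D, Em, F#m, G, A, Bm, C#dim. D–F#–A = D and A–C#–E = A both belong to that set. E–G–Bb doesn't fit — on degree 2 D major would have Em (ii). Edim is the degree-2 chord of D minor, so it is the borrowed ii°. Bb–D–F is not: scale degree 6 in D major carries Bm (vi). In D minor the chord on that degree is Bb, so here it functions as bVI, borrowed from the parallel minor. F–A–C doesn't fit — on degree 3 D major would have F#m (iii). F is the degree-3 chord of D minor, so it is the borrowed bIII.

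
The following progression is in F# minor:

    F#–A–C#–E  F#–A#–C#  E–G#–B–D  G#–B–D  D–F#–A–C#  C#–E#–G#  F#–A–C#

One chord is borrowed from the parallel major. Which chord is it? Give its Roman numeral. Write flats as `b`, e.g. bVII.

The diatonic triads in F# minor (with V from harmonic minor) are F#m, G#dim, A, Bm, C#, D, E. Of the given chords, F#–A–C#–E = F#m7, E–G#–B–D = E7, G#–B–D = G#dim, D–F#–A–C# = Dmaj7, C#–E#–G# = C# and F#–A–C# = F#m are diatonic. F#–A#–C# is not: scale degree 1 in F# minor carries F#m (i). In F# major the chord on that degree is F#, so here it functions as I, borrowed from the parallel major.

I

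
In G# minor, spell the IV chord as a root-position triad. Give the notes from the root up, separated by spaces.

The root, C#, is scale degree 4 — the same note in G# minor and G# major; only the chord quality changes. Building the major chord from the parallel major on C#: C#–E#–G#.

C# E# G#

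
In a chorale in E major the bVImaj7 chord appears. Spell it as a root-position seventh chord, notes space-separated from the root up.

The root of bVImaj7 is the lowered 6th degree: C# becomes C. Building the major-seventh chord from the parallel minor on C: C–E–G–B.

C E G B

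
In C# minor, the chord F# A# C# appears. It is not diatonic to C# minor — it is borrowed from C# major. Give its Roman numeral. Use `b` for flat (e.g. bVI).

F# is scale degree 4 in C# minor. The diatonic chord on degree 4 would be F#m (iv), but F#–A#–C# is the major chord from C# major. As a borrowed chord it is labeled IV.

IV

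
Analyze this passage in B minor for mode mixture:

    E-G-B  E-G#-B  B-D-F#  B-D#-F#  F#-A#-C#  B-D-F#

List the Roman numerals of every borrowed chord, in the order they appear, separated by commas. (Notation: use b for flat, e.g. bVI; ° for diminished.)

In B minor (with V from harmonic minor) the diatonic chords are Bm, C#dim, D, Em, F#, G, A. E–G–B = Em, B–D–F# = Bm and F#–A#–C# = F# all belong to that set. E–G#–B is not: scale degree 4 in B minor carries Em (iv). In B major the chord on that degree is E, so here it functions as IV, borrowed from the parallel major. B–D#–F# doesn't fit — on degree 1 B minor would have Bm (i). B is the degree-1 chord of B major, so it is the borrowed I.

IV, I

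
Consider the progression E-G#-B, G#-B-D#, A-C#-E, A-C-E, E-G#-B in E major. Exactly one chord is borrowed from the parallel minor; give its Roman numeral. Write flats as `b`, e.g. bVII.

E major has the diatonic set E, F#m, G#m, A, B, C#m, D#dim. E–G#–B = E, G#–B–D# = G#m and A–C#–E = A all belong to that set. But A–C–E is foreign: the diatonic IV on degree 4 is A, whereas Am comes from E minor. It is labeled iv.

iv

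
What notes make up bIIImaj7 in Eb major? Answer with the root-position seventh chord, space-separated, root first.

Scale degree 3 in Eb major is G. bIIImaj7 uses the lowered form, Gb, taken from Eb minor. In Eb minor the chord on Gb is Gb–Bb–Db–F.

Gb Bb Db F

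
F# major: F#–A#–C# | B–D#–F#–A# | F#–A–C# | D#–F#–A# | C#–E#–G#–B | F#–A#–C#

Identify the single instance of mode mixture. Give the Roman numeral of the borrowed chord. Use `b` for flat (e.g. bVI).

i

F# major has the diatonic set F#, G#m, A#m, B, C#, D#m, E#dim. F#–A#–C# = F#, B–D#–F#–A# = Bmaj7, D#–F#–A# = D#m and C#–E#–G#–B = C#7 are all diatonic. F#–A–C# doesn't fit — on degree 1 F# major would have F# (I). F#m is the degree-1 chord of F# minor, so it is the borrowed i.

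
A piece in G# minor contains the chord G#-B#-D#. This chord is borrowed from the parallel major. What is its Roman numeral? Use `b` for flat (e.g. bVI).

I

The root G# is the diatonic 1st degree of G# minor; the borrowing shows in the chord quality. Diatonically G# minor has G#m (i) on that degree; G#–B#–D# is instead the major chord native to G# major, so it takes the label I.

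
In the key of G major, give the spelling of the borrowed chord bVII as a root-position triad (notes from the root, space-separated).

F A C

The root of bVII is the lowered 7th degree: F# becomes F. Building the major chord from the parallel minor on F: F–A–C.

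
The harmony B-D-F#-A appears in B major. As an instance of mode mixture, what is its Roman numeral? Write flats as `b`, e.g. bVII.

i7

B is scale degree 1 in B major. Diatonically B major has B (I) on that degree; B–D–F#–A is instead the minor-seventh chord native to B minor, so it takes the label i7.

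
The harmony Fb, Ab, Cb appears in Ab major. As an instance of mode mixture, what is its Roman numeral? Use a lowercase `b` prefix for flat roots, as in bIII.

Fb is the lowered form of scale degree 6 in Ab major (the diatonic degree 6 is F). Fb–Ab–Cb is a major chord — the form found in Ab minor, not the diatonic vi (Fm). Borrowed into Ab major it is written bVI.

bVI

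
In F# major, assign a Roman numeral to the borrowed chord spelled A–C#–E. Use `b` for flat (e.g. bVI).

The root A is the lowered 3rd scale degree — diatonically F# major has A# there. The diatonic chord on degree 3 would be A#m (iii), but A–C#–E is the major chord from F# minor. As a borrowed chord it is labeled bIII.

bIII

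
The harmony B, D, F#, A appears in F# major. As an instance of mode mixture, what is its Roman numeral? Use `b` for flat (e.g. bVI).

iv7

B is scale degree 4 in F# major. B–D–F#–A is a minor-seventh chord — the form found in F# minor, not the diatonic IV (B). Borrowed into F# major it is written iv7.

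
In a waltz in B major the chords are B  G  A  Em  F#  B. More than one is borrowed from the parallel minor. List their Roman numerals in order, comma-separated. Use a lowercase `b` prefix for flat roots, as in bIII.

In B major the diatonic chords are B, C#m, D#m, E, F#, G#m, A#dim. B and F# are both diatonic. G (G–B–D) doesn't fit — on degree 6 B major would have G#m (vi). G is the degree-6 chord of B minor, so it is the borrowed bVI. A (A–C#–E) is not: scale degree 7 in B major carries A#dim (vii°). In B minor the chord on that degree is A, so here it functions as bVII, borrowed from the parallel minor. Em (E–G–B) is not: scale degree 4 in B major carries E (IV). In B minor the chord on that degree is Em, so here it functions as iv, borrowed from the parallel minor.

bVI, bVII, iv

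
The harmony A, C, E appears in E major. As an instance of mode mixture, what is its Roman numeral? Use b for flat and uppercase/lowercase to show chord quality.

The root A is the diatonic 4th degree of E major; the borrowing shows in the chord quality. The diatonic chord on degree 4 would be A (IV), but A–C–E is the minor chord from E minor. As a borrowed chord it is labeled iv.

iv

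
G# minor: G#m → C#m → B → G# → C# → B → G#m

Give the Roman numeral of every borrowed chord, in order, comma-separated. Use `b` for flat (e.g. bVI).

I, IV

The diatonic triads in G# minor (with V from harmonic minor) are G#m, A#dim, B, C#m, D#, E, F#. G#m, C#m and B are all diatonic. But G# (G#–B#–D#) is foreign: the diatonic i on degree 1 is G#m, whereas G# comes from G# major. It is labeled I. C# (C#–E#–G#) doesn't fit — on degree 4 G# minor would have C#m (iv). C# is the degree-4 chord of G# major, so it is the borrowed IV.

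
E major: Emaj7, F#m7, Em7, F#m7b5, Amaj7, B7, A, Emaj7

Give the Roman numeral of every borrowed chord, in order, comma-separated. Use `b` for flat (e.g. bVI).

In E major the diatonic chords are E, F#m, G#m, A, B, C#m, D#dim. Emaj7, F#m7, Amaj7, B7 and A all belong to that set. Em7 (E–G–B–D) is not: scale degree 1 in E major carries E (I). In E minor the chord on that degree is Em7, so here it functions as i7, borrowed from the parallel minor. But F#m7b5 (F#–A–C–E) is foreign: the diatonic ii on degree 2 is F#m, whereas F#m7b5 comes from E minor. It is labeled iiø7.

i7, iiø7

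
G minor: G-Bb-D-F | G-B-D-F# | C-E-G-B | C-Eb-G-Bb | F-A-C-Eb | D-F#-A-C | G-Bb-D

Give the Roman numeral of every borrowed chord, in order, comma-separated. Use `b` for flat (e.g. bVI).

Imaj7, IVmaj7

In G minor (with V from harmonic minor) the diatonic chords are Gm, Adim, Bb, Cm, D, Eb, F. G–Bb–D–F = Gm7, C–Eb–G–Bb = Cm7, F–A–C–Eb = F7, D–F#–A–C = D7 and G–Bb–D = Gm are all diatonic. But G–B–D–F# is foreign: the diatonic i on degree 1 is Gm, whereas Gmaj7 comes from G major. It is labeled Imaj7. C–E–G–B is not: scale degree 4 in G minor carries Cm (iv). In G major the chord on that degree is Cmaj7, so here it functions as IVmaj7, borrowed from the parallel major.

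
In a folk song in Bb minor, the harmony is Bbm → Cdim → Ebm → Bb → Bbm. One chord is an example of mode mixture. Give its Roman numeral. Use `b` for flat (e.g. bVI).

Bb minor has the diatonic set Bbm, Cdim, Db, Ebm, F, Gb, Ab (with V from harmonic minor). Bbm, Cdim and Ebm all belong to that set. But Bb (Bb–D–F) is foreign: the diatonic i on degree 1 is Bbm, whereas Bb comes from Bb major. It is labeled I.

I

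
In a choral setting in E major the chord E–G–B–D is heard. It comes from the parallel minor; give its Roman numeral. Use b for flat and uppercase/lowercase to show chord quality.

i7

The root E is the diatonic 1st degree of E major; the borrowing shows in the chord quality. Diatonically E major has E (I) on that degree; E–G–B–D is instead the minor-seventh chord native to E minor, so it takes the label i7.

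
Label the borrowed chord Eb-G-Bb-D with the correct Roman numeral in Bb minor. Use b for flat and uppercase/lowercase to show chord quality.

The root Eb is the diatonic 4th degree of Bb minor; the borrowing shows in the chord quality. Eb–G–Bb–D is a major-seventh chord — the form found in Bb major, not the diatonic iv (Ebm). Borrowed into Bb minor it is written IVmaj7.

IVmaj7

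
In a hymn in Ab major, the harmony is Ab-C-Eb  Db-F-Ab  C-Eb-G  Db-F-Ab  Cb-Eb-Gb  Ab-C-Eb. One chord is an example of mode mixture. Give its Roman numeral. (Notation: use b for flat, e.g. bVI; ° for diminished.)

bIII

Ab major has the diatonic set Ab, Bbm, Cm, Db, Eb, Fm, Gdim. Ab–C–Eb = Ab, Db–F–Ab = Db and C–Eb–G = Cm all belong to that set. Cb–Eb–Gb is not: scale degree 3 in Ab major carries Cm (iii). In Ab minor the chord on that degree is Cb, so here it functions as bIII, borrowed from the parallel minor.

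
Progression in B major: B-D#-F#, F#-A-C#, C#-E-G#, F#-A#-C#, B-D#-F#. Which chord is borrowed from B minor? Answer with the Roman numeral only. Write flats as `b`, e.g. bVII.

v

In B major the diatonic chords are B, C#m, D#m, E, F#, G#m, A#dim. Of the given chords, B–D#–F# = B, C#–E–G# = C#m and F#–A#–C# = F# are diatonic. F#–A–C# is not: scale degree 5 in B major carries F# (V). In B minor the chord on that degree is F#m, so here it functions as v, borrowed from the parallel minor.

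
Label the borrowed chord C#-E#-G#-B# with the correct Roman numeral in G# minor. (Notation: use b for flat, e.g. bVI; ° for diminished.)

The root C# is the diatonic 4th degree of G# minor; the borrowing shows in the chord quality. The diatonic chord on degree 4 would be C#m (iv), but C#–E#–G#–B# is the major-seventh chord from G# major. As a borrowed chord it is labeled IVmaj7.

IVmaj7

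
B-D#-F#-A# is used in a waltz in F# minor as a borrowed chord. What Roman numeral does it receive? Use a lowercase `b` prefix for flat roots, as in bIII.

IVmaj7

The root B is the diatonic 4th degree of F# minor; the borrowing shows in the chord quality. The diatonic chord on degree 4 would be Bm (iv), but B–D#–F#–A# is the major-seventh chord from F# major. As a borrowed chord it is labeled IVmaj7.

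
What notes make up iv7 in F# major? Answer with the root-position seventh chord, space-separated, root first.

B D F# A

The root, B, is scale degree 4 — the same note in F# major and F# minor; only the chord quality changes. Stacking thirds in F# minor on B gives B–D–F#–A.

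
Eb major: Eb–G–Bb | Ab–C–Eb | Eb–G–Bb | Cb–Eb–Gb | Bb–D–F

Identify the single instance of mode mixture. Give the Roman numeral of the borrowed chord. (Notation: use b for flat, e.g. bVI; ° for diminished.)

The diatonic triads in Eb major are Eb, Fm, Gm, Ab, Bb, Cm, Ddim. Of the given chords, Eb–G–Bb = Eb, Ab–C–Eb = Ab and Bb–D–F = Bb are diatonic. Cb–Eb–Gb is not: scale degree 6 in Eb major carries Cm (vi). In Eb minor the chord on that degree is Cb, so here it functions as bVI, borrowed from the parallel minor.

bVI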